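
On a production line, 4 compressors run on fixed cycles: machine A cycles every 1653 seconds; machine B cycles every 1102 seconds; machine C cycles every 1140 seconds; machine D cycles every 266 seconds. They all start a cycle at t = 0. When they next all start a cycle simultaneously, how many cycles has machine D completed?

All finish a whole number of cycles simultaneously at t = LCM of the periods.
1653 = 3 × 19 × 29
1102 = 2 × 19 × 29
1140 = 2^2 × 3 × 5 × 19
266 = 2 × 7 × 19
LCM(1653, 1102, 1140, 266) = 2^2 × 3 × 5 × 7 × 19 × 29 = 231420.
Cycles for period 266: 231420 / 266 = 870.

870 cycles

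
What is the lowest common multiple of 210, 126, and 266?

11970

210 = 2 × 3 × 5 × 7
126 = 2 × 3^2 × 7
266 = 2 × 7 × 19
LCM(210, 126, 266) = 2 × 3^2 × 5 × 7 × 19 = 11970.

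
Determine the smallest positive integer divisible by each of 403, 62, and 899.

403 = 13 × 31
62 = 2 × 31
899 = 29 × 31
LCM(403, 62, 899) = 2 × 13 × 29 × 31 = 23374.

23374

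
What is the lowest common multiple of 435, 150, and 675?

39150

435 = 3 × 5 × 29
150 = 2 × 3 × 5^2
675 = 3^3 × 5^2
LCM(435, 150, 675) = 2 × 3^3 × 5^2 × 29 = 39150.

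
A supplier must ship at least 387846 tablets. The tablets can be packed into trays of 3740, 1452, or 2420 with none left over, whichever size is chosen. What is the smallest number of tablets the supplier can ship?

The number of tablets must be a common multiple of 3740, 1452, and 2420, so a multiple of their LCM.
3740 = 2^2 × 5 × 11 × 17
1452 = 2^2 × 3 × 11^2
2420 = 2^2 × 5 × 11^2
LCM(3740, 1452, 2420) = 2^2 × 3 × 5 × 11^2 × 17 = 123420.
Smallest multiple of 123420 that is ≥ 387846: ⌈387846/123420⌉ × 123420 = 4 × 123420 = 493680.

493680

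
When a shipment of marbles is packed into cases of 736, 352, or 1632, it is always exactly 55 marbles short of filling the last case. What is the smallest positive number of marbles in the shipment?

412841

Being 55 short of a full case of size k means N ≡ −55 (mod k), i.e. N + 55 is a multiple of each size.
736 = 2^5 × 23
352 = 2^5 × 11
1632 = 2^5 × 3 × 17
LCM(736, 352, 1632) = 2^5 × 3 × 11 × 17 × 23 = 412896.
Smallest positive N is 412896 − 55 = 412841.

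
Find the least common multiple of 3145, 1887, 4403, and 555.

66045

3145 = 5 × 17 × 37
1887 = 3 × 17 × 37
4403 = 7 × 17 × 37
555 = 3 × 5 × 37
LCM(3145, 1887, 4403, 555) = 3 × 5 × 7 × 17 × 37 = 66045.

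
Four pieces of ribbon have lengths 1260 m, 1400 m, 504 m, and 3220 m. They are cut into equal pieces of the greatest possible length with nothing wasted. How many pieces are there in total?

Piece length = gcd(1260, 1400, 504, 3220).
1260 = 2^2 × 3^2 × 5 × 7
1400 = 2^3 × 5^2 × 7
504 = 2^3 × 3^2 × 7
3220 = 2^2 × 5 × 7 × 23
gcd(1260, 1400, 504, 3220) = 2^2 × 7 = 28.
Total pieces = 1260/28 + 1400/28 + 504/28 + 3220/28 = 45 + 50 + 18 + 115 = 228.

228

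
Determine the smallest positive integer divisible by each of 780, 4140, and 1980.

592020

780 = 2^2 × 3 × 5 × 13
4140 = 2^2 × 3^2 × 5 × 23
1980 = 2^2 × 3^2 × 5 × 11
LCM(780, 4140, 1980) = 2^2 × 3^2 × 5 × 11 × 13 × 23 = 592020.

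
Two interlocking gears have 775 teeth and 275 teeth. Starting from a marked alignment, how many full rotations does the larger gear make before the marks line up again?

11 rotations

The first common completion time is the LCM of the periods.
775 = 5^2 × 31
275 = 5^2 × 11
LCM(775, 275) = 5^2 × 11 × 31 = 8525.
Rotations for period 775: 8525 / 775 = 11.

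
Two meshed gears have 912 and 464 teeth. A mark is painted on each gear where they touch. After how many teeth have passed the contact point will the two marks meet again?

26448 teeth

We need the least common multiple of the intervals.
912 = 2^4 × 3 × 19
464 = 2^4 × 29
LCM(912, 464) = 2^4 × 3 × 19 × 29 = 26448.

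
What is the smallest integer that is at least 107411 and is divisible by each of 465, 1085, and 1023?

107415

The integer must be a common multiple of 465, 1085, and 1023, so a multiple of their LCM.
465 = 3 × 5 × 31
1085 = 5 × 7 × 31
1023 = 3 × 11 × 31
LCM(465, 1085, 1023) = 3 × 5 × 7 × 11 × 31 = 35805.
Smallest multiple of 35805 that is ≥ 107411: ⌈107411/35805⌉ × 35805 = 3 × 35805 = 107415.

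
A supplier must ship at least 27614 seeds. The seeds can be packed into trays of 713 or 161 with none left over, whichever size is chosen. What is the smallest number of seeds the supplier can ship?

29946

The number of seeds must be a common multiple of 713 and 161, so a multiple of their LCM.
713 = 23 × 31
161 = 7 × 23
LCM(713, 161) = 7 × 23 × 31 = 4991.
Smallest multiple of 4991 that is ≥ 27614: ⌈27614/4991⌉ × 4991 = 6 × 4991 = 29946.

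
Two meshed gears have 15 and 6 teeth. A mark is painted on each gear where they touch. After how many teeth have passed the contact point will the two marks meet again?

The first simultaneous occurrence is after LCM of the individual periods.
15 = 3 × 5
6 = 2 × 3
LCM(15, 6) = 2 × 3 × 5 = 30.

30 teeth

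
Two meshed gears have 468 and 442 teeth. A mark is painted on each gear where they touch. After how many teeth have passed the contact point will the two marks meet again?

They coincide at every common multiple of the periods; the first is the LCM.
468 = 2^2 × 3^2 × 13
442 = 2 × 13 × 17
LCM(468, 442) = 2^2 × 3^2 × 13 × 17 = 7956.

7956 teeth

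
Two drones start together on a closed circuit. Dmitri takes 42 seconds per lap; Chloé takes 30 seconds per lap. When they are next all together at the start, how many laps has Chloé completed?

They are all back at their starting positions together after one LCM of the periods.
42 = 2 × 3 × 7
30 = 2 × 3 × 5
LCM(42, 30) = 2 × 3 × 5 × 7 = 210.
Laps for period 30: 210 / 30 = 7.

7 laps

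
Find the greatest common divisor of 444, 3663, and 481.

37

444 = 2^2 × 3 × 37
3663 = 3^2 × 11 × 37
481 = 13 × 37
gcd(444, 3663, 481) = 37.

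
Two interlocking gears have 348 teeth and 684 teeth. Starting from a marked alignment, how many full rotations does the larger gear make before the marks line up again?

All finish a whole number of cycles simultaneously at t = LCM of the periods.
348 = 2^2 × 3 × 29
684 = 2^2 × 3^2 × 19
LCM(348, 684) = 2^2 × 3^2 × 19 × 29 = 19836.
Rotations for period 684: 19836 / 684 = 29.

29 rotations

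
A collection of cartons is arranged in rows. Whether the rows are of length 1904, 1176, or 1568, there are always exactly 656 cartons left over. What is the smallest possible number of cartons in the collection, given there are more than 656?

N − 656 must be a common multiple of 1904, 1176, and 1568.
1904 = 2^4 × 7 × 17
1176 = 2^3 × 3 × 7^2
1568 = 2^5 × 7^2
LCM(1904, 1176, 1568) = 2^5 × 3 × 7^2 × 17 = 79968.
Smallest N > 656 is LCM + 656 = 79968 + 656 = 80624.

80624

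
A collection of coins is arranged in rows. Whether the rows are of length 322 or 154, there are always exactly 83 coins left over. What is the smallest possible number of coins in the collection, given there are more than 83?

N − 83 must be a common multiple of 322 and 154.
322 = 2 × 7 × 23
154 = 2 × 7 × 11
LCM(322, 154) = 2 × 7 × 11 × 23 = 3542.
Smallest N > 83 is LCM + 83 = 3542 + 83 = 3625.

3625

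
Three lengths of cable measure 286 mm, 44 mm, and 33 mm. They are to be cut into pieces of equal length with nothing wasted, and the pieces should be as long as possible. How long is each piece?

Each piece length must divide every original length, so the longest possible is gcd(286, 44, 33).
286 = 2 × 11 × 13
44 = 2^2 × 11
33 = 3 × 11
gcd(286, 44, 33) = 11.

11 mm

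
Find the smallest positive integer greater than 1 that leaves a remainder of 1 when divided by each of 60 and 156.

781

N − 1 must be a common multiple of 60 and 156.
60 = 2^2 × 3 × 5
156 = 2^2 × 3 × 13
LCM(60, 156) = 2^2 × 3 × 5 × 13 = 780.
Smallest N > 1 is LCM + 1 = 780 + 1 = 781.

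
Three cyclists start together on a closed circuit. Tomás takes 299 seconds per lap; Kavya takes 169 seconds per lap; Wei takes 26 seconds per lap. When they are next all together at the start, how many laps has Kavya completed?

They are all back at their starting positions together after one LCM of the periods.
299 = 13 × 23
169 = 13^2
26 = 2 × 13
LCM(299, 169, 26) = 2 × 13^2 × 23 = 7774.
Laps for period 169: 7774 / 169 = 46.

46 laps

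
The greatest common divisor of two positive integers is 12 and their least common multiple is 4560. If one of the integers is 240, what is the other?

For two integers, gcd × lcm = product, so the other is (12 × 4560) / 240 = 54720 / 240 = 228.

228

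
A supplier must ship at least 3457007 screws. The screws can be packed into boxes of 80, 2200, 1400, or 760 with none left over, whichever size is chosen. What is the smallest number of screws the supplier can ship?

The number of screws must be a common multiple of 80, 2200, 1400, and 760, so a multiple of their LCM.
80 = 2^4 × 5
2200 = 2^3 × 5^2 × 11
1400 = 2^3 × 5^2 × 7
760 = 2^3 × 5 × 19
LCM(80, 2200, 1400, 760) = 2^4 × 5^2 × 7 × 11 × 19 = 585200.
Smallest multiple of 585200 that is ≥ 3457007: ⌈3457007/585200⌉ × 585200 = 6 × 585200 = 3511200.

3511200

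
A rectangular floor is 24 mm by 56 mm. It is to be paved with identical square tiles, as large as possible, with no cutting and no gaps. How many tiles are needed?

21

Tile side = gcd(24, 56).
24 = 2^3 × 3
56 = 2^3 × 7
gcd(24, 56) = 2^3 = 8.
Tiles: (24/8) × (56/8) = 3 × 7 = 21.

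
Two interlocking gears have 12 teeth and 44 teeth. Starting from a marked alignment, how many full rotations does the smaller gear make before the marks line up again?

11 rotations

They are all back at their starting positions together after one LCM of the periods.
12 = 2^2 × 3
44 = 2^2 × 11
LCM(12, 44) = 2^2 × 3 × 11 = 132.
Rotations for period 12: 132 / 12 = 11.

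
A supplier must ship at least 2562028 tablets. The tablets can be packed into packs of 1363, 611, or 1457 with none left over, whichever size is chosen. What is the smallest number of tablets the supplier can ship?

2746445

The number of tablets must be a common multiple of 1363, 611, and 1457, so a multiple of their LCM.
1363 = 29 × 47
611 = 13 × 47
1457 = 31 × 47
LCM(1363, 611, 1457) = 13 × 29 × 31 × 47 = 549289.
Smallest multiple of 549289 that is ≥ 2562028: ⌈2562028/549289⌉ × 549289 = 5 × 549289 = 2746445.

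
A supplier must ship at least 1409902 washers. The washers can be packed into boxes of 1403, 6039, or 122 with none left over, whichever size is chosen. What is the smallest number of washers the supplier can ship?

The number of washers must be a common multiple of 1403, 6039, and 122, so a multiple of their LCM.
1403 = 23 × 61
6039 = 3^2 × 11 × 61
122 = 2 × 61
LCM(1403, 6039, 122) = 2 × 3^2 × 11 × 23 × 61 = 277794.
Smallest multiple of 277794 that is ≥ 1409902: ⌈1409902/277794⌉ × 277794 = 6 × 277794 = 1666764.

1666764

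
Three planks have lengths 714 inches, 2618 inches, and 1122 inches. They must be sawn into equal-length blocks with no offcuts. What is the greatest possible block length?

The block length must divide every plank, so the greatest is gcd(714, 2618, 1122).
714 = 2 × 3 × 7 × 17
2618 = 2 × 7 × 11 × 17
1122 = 2 × 3 × 11 × 17
gcd(714, 2618, 1122) = 2 × 17 = 34.

34 inches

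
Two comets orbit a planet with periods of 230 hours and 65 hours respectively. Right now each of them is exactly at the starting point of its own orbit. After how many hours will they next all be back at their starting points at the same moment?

The first simultaneous occurrence is after LCM of the individual periods.
230 = 2 × 5 × 23
65 = 5 × 13
LCM(230, 65) = 2 × 5 × 13 × 23 = 2990.

2990 hours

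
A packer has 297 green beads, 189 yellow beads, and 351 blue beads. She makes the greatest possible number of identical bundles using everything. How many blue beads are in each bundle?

13

Number of bundles = gcd(297, 189, 351).
297 = 3^3 × 11
189 = 3^3 × 7
351 = 3^3 × 13
gcd(297, 189, 351) = 3^3 = 27.
blue beads per bundle = 351 / 27 = 13.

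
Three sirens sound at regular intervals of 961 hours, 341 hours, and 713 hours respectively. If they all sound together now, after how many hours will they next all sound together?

243133 hours

The first simultaneous occurrence is after LCM of the individual periods.
961 = 31^2
341 = 11 × 31
713 = 23 × 31
LCM(961, 341, 713) = 11 × 23 × 31^2 = 243133.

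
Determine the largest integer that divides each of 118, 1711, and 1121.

118 = 2 × 59
1711 = 29 × 59
1121 = 19 × 59
gcd(118, 1711, 1121) = 59.

59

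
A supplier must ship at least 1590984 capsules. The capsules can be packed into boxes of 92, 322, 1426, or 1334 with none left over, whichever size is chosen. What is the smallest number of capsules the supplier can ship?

The number of capsules must be a common multiple of 92, 322, 1426, and 1334, so a multiple of their LCM.
92 = 2^2 × 23
322 = 2 × 7 × 23
1426 = 2 × 23 × 31
1334 = 2 × 23 × 29
LCM(92, 322, 1426, 1334) = 2^2 × 7 × 23 × 29 × 31 = 578956.
Smallest multiple of 578956 that is ≥ 1590984: ⌈1590984/578956⌉ × 578956 = 3 × 578956 = 1736868.

1736868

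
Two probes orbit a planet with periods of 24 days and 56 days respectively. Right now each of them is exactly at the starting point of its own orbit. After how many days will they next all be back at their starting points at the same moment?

They coincide at every common multiple of the periods; the first is the LCM.
24 = 2^3 × 3
56 = 2^3 × 7
LCM(24, 56) = 2^3 × 3 × 7 = 168.

168 days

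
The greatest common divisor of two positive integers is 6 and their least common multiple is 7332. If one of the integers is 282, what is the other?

156

For two integers, gcd × lcm = product, so the other is (6 × 7332) / 282 = 43992 / 282 = 156.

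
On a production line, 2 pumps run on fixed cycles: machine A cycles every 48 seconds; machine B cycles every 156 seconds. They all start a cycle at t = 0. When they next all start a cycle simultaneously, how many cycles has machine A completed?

13 cycles

All finish a whole number of cycles simultaneously at t = LCM of the periods.
48 = 2^4 × 3
156 = 2^2 × 3 × 13
LCM(48, 156) = 2^4 × 3 × 13 = 624.
Cycles for period 48: 624 / 48 = 13.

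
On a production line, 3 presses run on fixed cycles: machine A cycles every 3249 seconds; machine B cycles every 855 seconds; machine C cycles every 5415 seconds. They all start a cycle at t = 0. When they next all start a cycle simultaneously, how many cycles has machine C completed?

They are all back at their starting positions together after one LCM of the periods.
3249 = 3^2 × 19^2
855 = 3^2 × 5 × 19
5415 = 3 × 5 × 19^2
LCM(3249, 855, 5415) = 3^2 × 5 × 19^2 = 16245.
Cycles for period 5415: 16245 / 5415 = 3.

3 cycles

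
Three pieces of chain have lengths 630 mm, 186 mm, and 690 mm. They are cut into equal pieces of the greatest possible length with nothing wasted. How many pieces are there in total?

251

Piece length = gcd(630, 186, 690).
630 = 2 × 3^2 × 5 × 7
186 = 2 × 3 × 31
690 = 2 × 3 × 5 × 23
gcd(630, 186, 690) = 2 × 3 = 6.
Total pieces = 630/6 + 186/6 + 690/6 = 105 + 31 + 115 = 251.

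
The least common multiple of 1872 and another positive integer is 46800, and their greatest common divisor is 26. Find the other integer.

650

gcd × lcm = product of the two integers, so the other integer is (26 × 46800) / 1872 = 650.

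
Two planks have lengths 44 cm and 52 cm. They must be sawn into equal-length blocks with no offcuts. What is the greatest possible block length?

The block length must divide every plank, so the greatest is gcd(44, 52).
44 = 2^2 × 11
52 = 2^2 × 13
gcd(44, 52) = 2^2 = 4.

4 cm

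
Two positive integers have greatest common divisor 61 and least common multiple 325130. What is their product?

For any two positive integers, gcd × lcm = product = 61 × 325130 = 19832930.

19832930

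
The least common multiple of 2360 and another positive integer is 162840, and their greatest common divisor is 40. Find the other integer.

gcd × lcm = product of the two integers, so the other integer is (40 × 162840) / 2360 = 2760.

2760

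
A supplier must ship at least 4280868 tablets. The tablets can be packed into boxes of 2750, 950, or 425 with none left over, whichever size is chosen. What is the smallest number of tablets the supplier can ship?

4441250

The number of tablets must be a common multiple of 2750, 950, and 425, so a multiple of their LCM.
2750 = 2 × 5^3 × 11
950 = 2 × 5^2 × 19
425 = 5^2 × 17
LCM(2750, 950, 425) = 2 × 5^3 × 11 × 17 × 19 = 888250.
Smallest multiple of 888250 that is ≥ 4280868: ⌈4280868/888250⌉ × 888250 = 5 × 888250 = 4441250.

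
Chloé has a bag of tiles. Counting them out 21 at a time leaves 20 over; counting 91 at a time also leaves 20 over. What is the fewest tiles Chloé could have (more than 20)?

293

N − 20 must be a common multiple of 21 and 91.
21 = 3 × 7
91 = 7 × 13
LCM(21, 91) = 3 × 7 × 13 = 273.
Smallest N > 20 is LCM + 20 = 273 + 20 = 293.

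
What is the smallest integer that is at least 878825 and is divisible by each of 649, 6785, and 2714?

895620

The integer must be a common multiple of 649, 6785, and 2714, so a multiple of their LCM.
649 = 11 × 59
6785 = 5 × 23 × 59
2714 = 2 × 23 × 59
LCM(649, 6785, 2714) = 2 × 5 × 11 × 23 × 59 = 149270.
Smallest multiple of 149270 that is ≥ 878825: ⌈878825/149270⌉ × 149270 = 6 × 149270 = 895620.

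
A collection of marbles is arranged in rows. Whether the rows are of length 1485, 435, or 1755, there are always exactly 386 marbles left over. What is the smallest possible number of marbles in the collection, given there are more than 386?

560231

N − 386 must be a common multiple of 1485, 435, and 1755.
1485 = 3^3 × 5 × 11
435 = 3 × 5 × 29
1755 = 3^3 × 5 × 13
LCM(1485, 435, 1755) = 3^3 × 5 × 11 × 13 × 29 = 559845.
Smallest N > 386 is LCM + 386 = 559845 + 386 = 560231.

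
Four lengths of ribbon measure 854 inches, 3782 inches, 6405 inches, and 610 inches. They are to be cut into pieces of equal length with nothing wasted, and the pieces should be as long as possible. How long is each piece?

Each piece length must divide every original length, so the longest possible is gcd(854, 3782, 6405, 610).
854 = 2 × 7 × 61
3782 = 2 × 31 × 61
6405 = 3 × 5 × 7 × 61
610 = 2 × 5 × 61
gcd(854, 3782, 6405, 610) = 61.

61 inches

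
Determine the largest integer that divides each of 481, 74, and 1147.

481 = 13 × 37
74 = 2 × 37
1147 = 31 × 37
gcd(481, 74, 1147) = 37.

37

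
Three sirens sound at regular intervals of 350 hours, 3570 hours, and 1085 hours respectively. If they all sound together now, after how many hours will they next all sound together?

They coincide at every common multiple of the periods; the first is the LCM.
350 = 2 × 5^2 × 7
3570 = 2 × 3 × 5 × 7 × 17
1085 = 5 × 7 × 31
LCM(350, 3570, 1085) = 2 × 3 × 5^2 × 7 × 17 × 31 = 553350.

553350 hours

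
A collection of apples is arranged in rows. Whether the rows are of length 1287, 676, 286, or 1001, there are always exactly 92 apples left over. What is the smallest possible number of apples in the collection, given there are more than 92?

468560

N − 92 must be a common multiple of 1287, 676, 286, and 1001.
1287 = 3^2 × 11 × 13
676 = 2^2 × 13^2
286 = 2 × 11 × 13
1001 = 7 × 11 × 13
LCM(1287, 676, 286, 1001) = 2^2 × 3^2 × 7 × 11 × 13^2 = 468468.
Smallest N > 92 is LCM + 92 = 468468 + 92 = 468560.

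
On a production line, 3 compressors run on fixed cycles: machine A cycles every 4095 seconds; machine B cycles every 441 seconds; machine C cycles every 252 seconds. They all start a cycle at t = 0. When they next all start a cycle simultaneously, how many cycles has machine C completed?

They are all back at their starting positions together after one LCM of the periods.
4095 = 3^2 × 5 × 7 × 13
441 = 3^2 × 7^2
252 = 2^2 × 3^2 × 7
LCM(4095, 441, 252) = 2^2 × 3^2 × 5 × 7^2 × 13 = 114660.
Cycles for period 252: 114660 / 252 = 455.

455 cycles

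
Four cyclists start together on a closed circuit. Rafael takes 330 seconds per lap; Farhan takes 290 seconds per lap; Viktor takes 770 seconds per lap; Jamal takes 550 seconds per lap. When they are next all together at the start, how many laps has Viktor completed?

435 laps

They are all back at their starting positions together after one LCM of the periods.
330 = 2 × 3 × 5 × 11
290 = 2 × 5 × 29
770 = 2 × 5 × 7 × 11
550 = 2 × 5^2 × 11
LCM(330, 290, 770, 550) = 2 × 3 × 5^2 × 7 × 11 × 29 = 334950.
Laps for period 770: 334950 / 770 = 435.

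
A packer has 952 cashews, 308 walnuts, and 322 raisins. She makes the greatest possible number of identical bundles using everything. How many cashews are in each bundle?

Number of bundles = gcd(952, 308, 322).
952 = 2^3 × 7 × 17
308 = 2^2 × 7 × 11
322 = 2 × 7 × 23
gcd(952, 308, 322) = 2 × 7 = 14.
cashews per bundle = 952 / 14 = 68.

68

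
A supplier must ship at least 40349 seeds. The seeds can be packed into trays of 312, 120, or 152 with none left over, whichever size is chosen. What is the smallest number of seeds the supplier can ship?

59280

The number of seeds must be a common multiple of 312, 120, and 152, so a multiple of their LCM.
312 = 2^3 × 3 × 13
120 = 2^3 × 3 × 5
152 = 2^3 × 19
LCM(312, 120, 152) = 2^3 × 3 × 5 × 13 × 19 = 29640.
Smallest multiple of 29640 that is ≥ 40349: ⌈40349/29640⌉ × 29640 = 2 × 29640 = 59280.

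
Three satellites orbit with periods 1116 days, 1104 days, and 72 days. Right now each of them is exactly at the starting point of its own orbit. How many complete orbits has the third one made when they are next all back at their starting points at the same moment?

They are all back at their starting positions together after one LCM of the periods.
1116 = 2^2 × 3^2 × 31
1104 = 2^4 × 3 × 23
72 = 2^3 × 3^2
LCM(1116, 1104, 72) = 2^4 × 3^2 × 23 × 31 = 102672.
Orbits for period 72: 102672 / 72 = 1426.

1426 orbits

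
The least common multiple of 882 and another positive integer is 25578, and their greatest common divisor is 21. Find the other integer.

gcd × lcm = product of the two integers, so the other integer is (21 × 25578) / 882 = 609.

609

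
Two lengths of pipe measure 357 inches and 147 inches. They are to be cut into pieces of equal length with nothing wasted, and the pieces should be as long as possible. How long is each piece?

The greatest length dividing all of 357 and 147 is their gcd.
357 = 3 × 7 × 17
147 = 3 × 7^2
gcd(357, 147) = 3 × 7 = 21.

21 inches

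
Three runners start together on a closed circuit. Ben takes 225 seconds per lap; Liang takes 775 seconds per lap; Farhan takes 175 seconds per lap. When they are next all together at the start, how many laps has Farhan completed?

They are all back at their starting positions together after one LCM of the periods.
225 = 3^2 × 5^2
775 = 5^2 × 31
175 = 5^2 × 7
LCM(225, 775, 175) = 3^2 × 5^2 × 7 × 31 = 48825.
Laps for period 175: 48825 / 175 = 279.

279 laps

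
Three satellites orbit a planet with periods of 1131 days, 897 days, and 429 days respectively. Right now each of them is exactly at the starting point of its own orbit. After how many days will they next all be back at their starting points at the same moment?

286143 days

We need the least common multiple of the intervals.
1131 = 3 × 13 × 29
897 = 3 × 13 × 23
429 = 3 × 11 × 13
LCM(1131, 897, 429) = 3 × 11 × 13 × 23 × 29 = 286143.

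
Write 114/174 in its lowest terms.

19/29

114 = 2 × 3 × 19
174 = 2 × 3 × 29
gcd(114, 174) = 2 × 3 = 6.
Divide numerator and denominator by 6: 114/174 = 19/29.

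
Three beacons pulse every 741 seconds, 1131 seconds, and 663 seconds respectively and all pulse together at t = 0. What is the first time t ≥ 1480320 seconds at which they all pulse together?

1826565 seconds

Joint pulses occur at multiples of LCM(741, 1131, 663).
741 = 3 × 13 × 19
1131 = 3 × 13 × 29
663 = 3 × 13 × 17
LCM(741, 1131, 663) = 3 × 13 × 17 × 19 × 29 = 365313.
Smallest multiple of 365313 that is ≥ 1480320: ⌈1480320/365313⌉ × 365313 = 5 × 365313 = 1826565.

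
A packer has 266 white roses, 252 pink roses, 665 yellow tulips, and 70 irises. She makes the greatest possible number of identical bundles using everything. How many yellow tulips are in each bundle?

Number of bundles = gcd(266, 252, 665, 70).
266 = 2 × 7 × 19
252 = 2^2 × 3^2 × 7
665 = 5 × 7 × 19
70 = 2 × 5 × 7
gcd(266, 252, 665, 70) = 7.
yellow tulips per bundle = 665 / 7 = 95.

95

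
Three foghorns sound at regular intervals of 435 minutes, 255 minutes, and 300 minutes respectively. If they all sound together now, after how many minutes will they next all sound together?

They coincide at every common multiple of the periods; the first is the LCM.
435 = 3 × 5 × 29
255 = 3 × 5 × 17
300 = 2^2 × 3 × 5^2
LCM(435, 255, 300) = 2^2 × 3 × 5^2 × 17 × 29 = 147900.

147900 minutes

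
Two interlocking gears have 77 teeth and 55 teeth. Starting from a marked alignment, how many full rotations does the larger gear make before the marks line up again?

All finish a whole number of cycles simultaneously at t = LCM of the periods.
77 = 7 × 11
55 = 5 × 11
LCM(77, 55) = 5 × 7 × 11 = 385.
Rotations for period 77: 385 / 77 = 5.

5 rotations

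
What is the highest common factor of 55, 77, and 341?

55 = 5 × 11
77 = 7 × 11
341 = 11 × 31
gcd(55, 77, 341) = 11.

11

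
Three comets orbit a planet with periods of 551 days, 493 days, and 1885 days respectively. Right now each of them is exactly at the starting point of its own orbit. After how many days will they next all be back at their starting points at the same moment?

The first simultaneous occurrence is after LCM of the individual periods.
551 = 19 × 29
493 = 17 × 29
1885 = 5 × 13 × 29
LCM(551, 493, 1885) = 5 × 13 × 17 × 19 × 29 = 608855.

608855 days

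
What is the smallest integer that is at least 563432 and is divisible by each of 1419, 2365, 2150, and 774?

638550

The integer must be a common multiple of 1419, 2365, 2150, and 774, so a multiple of their LCM.
1419 = 3 × 11 × 43
2365 = 5 × 11 × 43
2150 = 2 × 5^2 × 43
774 = 2 × 3^2 × 43
LCM(1419, 2365, 2150, 774) = 2 × 3^2 × 5^2 × 11 × 43 = 212850.
Smallest multiple of 212850 that is ≥ 563432: ⌈563432/212850⌉ × 212850 = 3 × 212850 = 638550.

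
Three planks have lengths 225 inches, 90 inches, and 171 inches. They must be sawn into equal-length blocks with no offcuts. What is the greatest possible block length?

9 inches

The block length must divide every plank, so the greatest is gcd(225, 90, 171).
225 = 3^2 × 5^2
90 = 2 × 3^2 × 5
171 = 3^2 × 19
gcd(225, 90, 171) = 3^2 = 9.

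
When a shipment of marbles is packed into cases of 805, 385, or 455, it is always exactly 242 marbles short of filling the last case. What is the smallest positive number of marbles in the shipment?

114873

Being 242 short of a full case of size k means N ≡ −242 (mod k), i.e. N + 242 is a multiple of each size.
805 = 5 × 7 × 23
385 = 5 × 7 × 11
455 = 5 × 7 × 13
LCM(805, 385, 455) = 5 × 7 × 11 × 13 × 23 = 115115.
Smallest positive N is 115115 − 242 = 114873.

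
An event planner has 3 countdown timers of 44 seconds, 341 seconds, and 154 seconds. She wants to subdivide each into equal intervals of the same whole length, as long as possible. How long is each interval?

The interval must divide each timer length; the longest such is the gcd.
44 = 2^2 × 11
341 = 11 × 31
154 = 2 × 7 × 11
gcd(44, 341, 154) = 11.

11 seconds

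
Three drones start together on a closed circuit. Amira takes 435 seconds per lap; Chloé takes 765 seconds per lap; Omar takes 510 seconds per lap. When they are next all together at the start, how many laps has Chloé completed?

The first common completion time is the LCM of the periods.
435 = 3 × 5 × 29
765 = 3^2 × 5 × 17
510 = 2 × 3 × 5 × 17
LCM(435, 765, 510) = 2 × 3^2 × 5 × 17 × 29 = 44370.
Laps for period 765: 44370 / 765 = 58.

58 laps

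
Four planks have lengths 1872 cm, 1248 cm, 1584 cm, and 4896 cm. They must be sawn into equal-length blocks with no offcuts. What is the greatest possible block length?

The block length must divide every plank, so the greatest is gcd(1872, 1248, 1584, 4896).
1872 = 2^4 × 3^2 × 13
1248 = 2^5 × 3 × 13
1584 = 2^4 × 3^2 × 11
4896 = 2^5 × 3^2 × 17
gcd(1872, 1248, 1584, 4896) = 2^4 × 3 = 48.

48 cm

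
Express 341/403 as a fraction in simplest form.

11/13

341 = 11 × 31
403 = 13 × 31
gcd(341, 403) = 31.
Divide numerator and denominator by 31: 341/403 = 11/13.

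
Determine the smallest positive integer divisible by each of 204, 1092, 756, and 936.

334152

204 = 2^2 × 3 × 17
1092 = 2^2 × 3 × 7 × 13
756 = 2^2 × 3^3 × 7
936 = 2^3 × 3^2 × 13
LCM(204, 1092, 756, 936) = 2^3 × 3^3 × 7 × 13 × 17 = 334152.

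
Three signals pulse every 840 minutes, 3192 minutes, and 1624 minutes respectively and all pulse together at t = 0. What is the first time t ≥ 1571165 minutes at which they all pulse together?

1851360 minutes

Joint pulses occur at multiples of LCM(840, 3192, 1624).
840 = 2^3 × 3 × 5 × 7
3192 = 2^3 × 3 × 7 × 19
1624 = 2^3 × 7 × 29
LCM(840, 3192, 1624) = 2^3 × 3 × 5 × 7 × 19 × 29 = 462840.
Smallest multiple of 462840 that is ≥ 1571165: ⌈1571165/462840⌉ × 462840 = 4 × 462840 = 1851360.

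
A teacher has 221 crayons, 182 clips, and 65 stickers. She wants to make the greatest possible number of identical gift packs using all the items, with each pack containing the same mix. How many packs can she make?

The pack count must divide each quantity, so the greatest is gcd(221, 182, 65).
221 = 13 × 17
182 = 2 × 7 × 13
65 = 5 × 13
gcd(221, 182, 65) = 13.

13 packs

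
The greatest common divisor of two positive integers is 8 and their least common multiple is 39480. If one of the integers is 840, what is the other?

For two integers, gcd × lcm = product, so the other is (8 × 39480) / 840 = 315840 / 840 = 376.

376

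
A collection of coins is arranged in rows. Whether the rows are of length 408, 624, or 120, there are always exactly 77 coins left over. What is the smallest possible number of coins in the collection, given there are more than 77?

N − 77 must be a common multiple of 408, 624, and 120.
408 = 2^3 × 3 × 17
624 = 2^4 × 3 × 13
120 = 2^3 × 3 × 5
LCM(408, 624, 120) = 2^4 × 3 × 5 × 13 × 17 = 53040.
Smallest N > 77 is LCM + 77 = 53040 + 77 = 53117.

53117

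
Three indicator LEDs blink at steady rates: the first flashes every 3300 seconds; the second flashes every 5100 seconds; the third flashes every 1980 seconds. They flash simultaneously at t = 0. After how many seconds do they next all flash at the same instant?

168300 seconds

They coincide at every common multiple of the periods; the first is the LCM.
3300 = 2^2 × 3 × 5^2 × 11
5100 = 2^2 × 3 × 5^2 × 17
1980 = 2^2 × 3^2 × 5 × 11
LCM(3300, 5100, 1980) = 2^2 × 3^2 × 5^2 × 11 × 17 = 168300.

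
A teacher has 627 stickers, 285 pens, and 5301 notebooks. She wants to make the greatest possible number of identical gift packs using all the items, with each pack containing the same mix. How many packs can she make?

The pack count must divide each quantity, so the greatest is gcd(627, 285, 5301).
627 = 3 × 11 × 19
285 = 3 × 5 × 19
5301 = 3^2 × 19 × 31
gcd(627, 285, 5301) = 3 × 19 = 57.

57 packs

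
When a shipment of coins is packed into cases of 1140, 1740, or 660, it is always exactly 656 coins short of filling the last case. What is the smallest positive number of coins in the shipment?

Being 656 short of a full case of size k means N ≡ −656 (mod k), i.e. N + 656 is a multiple of each size.
1140 = 2^2 × 3 × 5 × 19
1740 = 2^2 × 3 × 5 × 29
660 = 2^2 × 3 × 5 × 11
LCM(1140, 1740, 660) = 2^2 × 3 × 5 × 11 × 19 × 29 = 363660.
Smallest positive N is 363660 − 656 = 363004.

363004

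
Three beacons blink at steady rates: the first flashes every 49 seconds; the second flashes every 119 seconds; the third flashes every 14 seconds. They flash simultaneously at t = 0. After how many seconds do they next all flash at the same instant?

1666 seconds

We need the least common multiple of the intervals.
49 = 7^2
119 = 7 × 17
14 = 2 × 7
LCM(49, 119, 14) = 2 × 7^2 × 17 = 1666.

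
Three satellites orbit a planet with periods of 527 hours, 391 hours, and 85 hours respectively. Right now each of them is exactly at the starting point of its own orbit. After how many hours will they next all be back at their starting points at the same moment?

60605 hours

We need the least common multiple of the intervals.
527 = 17 × 31
391 = 17 × 23
85 = 5 × 17
LCM(527, 391, 85) = 5 × 17 × 23 × 31 = 60605.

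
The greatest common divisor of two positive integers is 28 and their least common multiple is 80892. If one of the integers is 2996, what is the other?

756

For two integers, gcd × lcm = product, so the other is (28 × 80892) / 2996 = 2264976 / 2996 = 756.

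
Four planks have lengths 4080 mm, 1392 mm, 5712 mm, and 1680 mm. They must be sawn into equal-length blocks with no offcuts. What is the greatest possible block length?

This is the greatest common divisor of 4080, 1392, 5712, and 1680.
4080 = 2^4 × 3 × 5 × 17
1392 = 2^4 × 3 × 29
5712 = 2^4 × 3 × 7 × 17
1680 = 2^4 × 3 × 5 × 7
gcd(4080, 1392, 5712, 1680) = 2^4 × 3 = 48.

48 mm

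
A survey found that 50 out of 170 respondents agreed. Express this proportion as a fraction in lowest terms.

50 = 2 × 5^2
170 = 2 × 5 × 17
gcd(50, 170) = 2 × 5 = 10.
Divide numerator and denominator by 10: 50/170 = 5/17.

5/17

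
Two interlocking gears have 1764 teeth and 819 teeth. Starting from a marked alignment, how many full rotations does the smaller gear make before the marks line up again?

28 rotations

All finish a whole number of cycles simultaneously at t = LCM of the periods.
1764 = 2^2 × 3^2 × 7^2
819 = 3^2 × 7 × 13
LCM(1764, 819) = 2^2 × 3^2 × 7^2 × 13 = 22932.
Rotations for period 819: 22932 / 819 = 28.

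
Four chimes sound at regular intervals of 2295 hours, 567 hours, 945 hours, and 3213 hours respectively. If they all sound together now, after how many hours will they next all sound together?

48195 hours

The first simultaneous occurrence is after LCM of the individual periods.
2295 = 3^3 × 5 × 17
567 = 3^4 × 7
945 = 3^3 × 5 × 7
3213 = 3^3 × 7 × 17
LCM(2295, 567, 945, 3213) = 3^4 × 5 × 7 × 17 = 48195.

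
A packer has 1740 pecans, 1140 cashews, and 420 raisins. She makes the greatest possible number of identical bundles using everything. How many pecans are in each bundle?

29

Number of bundles = gcd(1740, 1140, 420).
1740 = 2^2 × 3 × 5 × 29
1140 = 2^2 × 3 × 5 × 19
420 = 2^2 × 3 × 5 × 7
gcd(1740, 1140, 420) = 2^2 × 3 × 5 = 60.
pecans per bundle = 1740 / 60 = 29.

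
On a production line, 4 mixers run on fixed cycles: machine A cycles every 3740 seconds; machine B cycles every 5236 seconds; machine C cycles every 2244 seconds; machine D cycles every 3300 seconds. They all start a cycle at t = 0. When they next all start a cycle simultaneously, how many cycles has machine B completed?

75 cycles

They are all back at their starting positions together after one LCM of the periods.
3740 = 2^2 × 5 × 11 × 17
5236 = 2^2 × 7 × 11 × 17
2244 = 2^2 × 3 × 11 × 17
3300 = 2^2 × 3 × 5^2 × 11
LCM(3740, 5236, 2244, 3300) = 2^2 × 3 × 5^2 × 7 × 11 × 17 = 392700.
Cycles for period 5236: 392700 / 5236 = 75.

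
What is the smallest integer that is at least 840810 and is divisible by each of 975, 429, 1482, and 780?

1630200

The integer must be a common multiple of 975, 429, 1482, and 780, so a multiple of their LCM.
975 = 3 × 5^2 × 13
429 = 3 × 11 × 13
1482 = 2 × 3 × 13 × 19
780 = 2^2 × 3 × 5 × 13
LCM(975, 429, 1482, 780) = 2^2 × 3 × 5^2 × 11 × 13 × 19 = 815100.
Smallest multiple of 815100 that is ≥ 840810: ⌈840810/815100⌉ × 815100 = 2 × 815100 = 1630200.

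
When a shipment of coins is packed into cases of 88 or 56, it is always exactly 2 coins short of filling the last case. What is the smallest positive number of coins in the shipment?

Being 2 short of a full case of size k means N ≡ −2 (mod k), i.e. N + 2 is a multiple of each size.
88 = 2^3 × 11
56 = 2^3 × 7
LCM(88, 56) = 2^3 × 7 × 11 = 616.
Smallest positive N is 616 − 2 = 614.

614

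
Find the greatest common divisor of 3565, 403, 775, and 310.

31

3565 = 5 × 23 × 31
403 = 13 × 31
775 = 5^2 × 31
310 = 2 × 5 × 31
gcd(3565, 403, 775, 310) = 31.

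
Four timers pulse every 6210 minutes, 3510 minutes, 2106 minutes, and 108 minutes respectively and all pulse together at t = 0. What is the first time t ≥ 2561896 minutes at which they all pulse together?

Joint pulses occur at multiples of LCM(6210, 3510, 2106, 108).
6210 = 2 × 3^3 × 5 × 23
3510 = 2 × 3^3 × 5 × 13
2106 = 2 × 3^4 × 13
108 = 2^2 × 3^3
LCM(6210, 3510, 2106, 108) = 2^2 × 3^4 × 5 × 13 × 23 = 484380.
Smallest multiple of 484380 that is ≥ 2561896: ⌈2561896/484380⌉ × 484380 = 6 × 484380 = 2906280.

2906280 minutes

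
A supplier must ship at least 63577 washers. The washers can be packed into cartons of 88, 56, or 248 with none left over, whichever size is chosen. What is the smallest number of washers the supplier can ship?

76384

The number of washers must be a common multiple of 88, 56, and 248, so a multiple of their LCM.
88 = 2^3 × 11
56 = 2^3 × 7
248 = 2^3 × 31
LCM(88, 56, 248) = 2^3 × 7 × 11 × 31 = 19096.
Smallest multiple of 19096 that is ≥ 63577: ⌈63577/19096⌉ × 19096 = 4 × 19096 = 76384.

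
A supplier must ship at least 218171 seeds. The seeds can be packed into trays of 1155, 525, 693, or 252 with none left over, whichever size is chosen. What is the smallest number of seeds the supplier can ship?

The number of seeds must be a common multiple of 1155, 525, 693, and 252, so a multiple of their LCM.
1155 = 3 × 5 × 7 × 11
525 = 3 × 5^2 × 7
693 = 3^2 × 7 × 11
252 = 2^2 × 3^2 × 7
LCM(1155, 525, 693, 252) = 2^2 × 3^2 × 5^2 × 7 × 11 = 69300.
Smallest multiple of 69300 that is ≥ 218171: ⌈218171/69300⌉ × 69300 = 4 × 69300 = 277200.

277200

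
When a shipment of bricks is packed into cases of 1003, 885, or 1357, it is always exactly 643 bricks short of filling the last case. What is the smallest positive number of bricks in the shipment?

Being 643 short of a full case of size k means N ≡ −643 (mod k), i.e. N + 643 is a multiple of each size.
1003 = 17 × 59
885 = 3 × 5 × 59
1357 = 23 × 59
LCM(1003, 885, 1357) = 3 × 5 × 17 × 23 × 59 = 346035.
Smallest positive N is 346035 − 643 = 345392.

345392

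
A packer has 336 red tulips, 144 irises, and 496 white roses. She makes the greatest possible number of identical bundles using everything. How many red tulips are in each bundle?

21

Number of bundles = gcd(336, 144, 496).
336 = 2^4 × 3 × 7
144 = 2^4 × 3^2
496 = 2^4 × 31
gcd(336, 144, 496) = 2^4 = 16.
red tulips per bundle = 336 / 16 = 21.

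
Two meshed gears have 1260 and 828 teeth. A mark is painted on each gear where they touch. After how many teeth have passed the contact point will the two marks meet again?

The first simultaneous occurrence is after LCM of the individual periods.
1260 = 2^2 × 3^2 × 5 × 7
828 = 2^2 × 3^2 × 23
LCM(1260, 828) = 2^2 × 3^2 × 5 × 7 × 23 = 28980.

28980 teeth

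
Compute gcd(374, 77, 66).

374 = 2 × 11 × 17
77 = 7 × 11
66 = 2 × 3 × 11
gcd(374, 77, 66) = 11.

11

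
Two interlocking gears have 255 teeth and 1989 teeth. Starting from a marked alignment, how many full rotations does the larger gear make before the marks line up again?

5 rotations

The first common completion time is the LCM of the periods.
255 = 3 × 5 × 17
1989 = 3^2 × 13 × 17
LCM(255, 1989) = 3^2 × 5 × 13 × 17 = 9945.
Rotations for period 1989: 9945 / 1989 = 5.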